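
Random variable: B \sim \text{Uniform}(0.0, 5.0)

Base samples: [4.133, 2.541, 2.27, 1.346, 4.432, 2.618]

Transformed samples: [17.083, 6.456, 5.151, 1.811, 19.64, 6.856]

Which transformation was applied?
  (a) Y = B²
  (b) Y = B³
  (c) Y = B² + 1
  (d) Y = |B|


Checking option (a) Y = B²:
  B = 4.133 -> Y = 17.083 ✓
  B = 2.541 -> Y = 6.456 ✓
  B = 2.27 -> Y = 5.151 ✓
All samples match this transformation.

(a) B²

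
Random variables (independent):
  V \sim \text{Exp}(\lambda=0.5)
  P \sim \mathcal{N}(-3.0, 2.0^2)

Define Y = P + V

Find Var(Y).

For independent RVs: Var(aX + bY) = a²Var(X) + b²Var(Y)
Var(V) = 4
Var(P) = 4
Var(Y) = 1²*4 + 1²*4
= 1*4 + 1*4 = 8

8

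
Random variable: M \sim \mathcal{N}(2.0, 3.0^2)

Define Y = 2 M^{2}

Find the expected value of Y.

E[Y] = 2*E[M²]
E[M] = 2
E[M²] = Var(M) + (E[M])² = 9 + 4 = 13
E[Y] = 2*13 = 26

26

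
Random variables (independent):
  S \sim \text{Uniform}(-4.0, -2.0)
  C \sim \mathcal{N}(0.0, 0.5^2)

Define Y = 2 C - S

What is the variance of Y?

For independent RVs: Var(aX + bY) = a²Var(X) + b²Var(Y)
Var(S) = 0.33333333
Var(C) = 0.25
Var(Y) = (-1)²*0.33333333 + 2²*0.25
= 1*0.33333333 + 4*0.25 = 1.3333333

1.3333333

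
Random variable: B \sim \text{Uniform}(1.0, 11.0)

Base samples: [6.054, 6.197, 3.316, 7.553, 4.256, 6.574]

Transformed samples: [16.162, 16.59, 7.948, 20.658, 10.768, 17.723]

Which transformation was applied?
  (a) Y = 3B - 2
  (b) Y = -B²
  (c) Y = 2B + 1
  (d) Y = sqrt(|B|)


Checking option (a) Y = 3B - 2:
  B = 6.054 -> Y = 16.162 ✓
  B = 6.197 -> Y = 16.59 ✓
  B = 3.316 -> Y = 7.948 ✓
All samples match this transformation.

(a) 3B - 2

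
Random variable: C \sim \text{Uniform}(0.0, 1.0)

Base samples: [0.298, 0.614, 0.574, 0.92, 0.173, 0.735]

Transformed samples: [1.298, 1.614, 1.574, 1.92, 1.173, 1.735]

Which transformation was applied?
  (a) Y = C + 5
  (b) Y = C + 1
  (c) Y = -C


Checking option (b) Y = C + 1:
  C = 0.298 -> Y = 1.298 ✓
  C = 0.614 -> Y = 1.614 ✓
  C = 0.574 -> Y = 1.574 ✓
All samples match this transformation.

(b) C + 1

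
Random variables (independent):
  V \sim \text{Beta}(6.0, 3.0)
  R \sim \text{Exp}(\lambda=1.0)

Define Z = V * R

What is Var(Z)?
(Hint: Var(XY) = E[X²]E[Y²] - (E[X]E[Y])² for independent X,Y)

Var(XY) = E[X²]E[Y²] - (E[X]E[Y])²
E[V] = 0.66666667, Var(V) = 0.022222222
E[R] = 1, Var(R) = 1
E[V²] = 0.022222222 + 0.66666667² = 0.46666667
E[R²] = 1 + 1² = 2
Var(Z) = 0.46666667*2 - (0.66666667*1)²
= 0.93333333 - 0.44444444 = 0.48888889

0.48888889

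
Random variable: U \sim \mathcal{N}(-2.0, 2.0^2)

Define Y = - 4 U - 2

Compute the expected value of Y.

For Y = -4U - 2:
E[Y] = -4 * E[U] - 2
E[U] = -2.0 = -2
E[Y] = -4 * (-2) - 2 = 6

6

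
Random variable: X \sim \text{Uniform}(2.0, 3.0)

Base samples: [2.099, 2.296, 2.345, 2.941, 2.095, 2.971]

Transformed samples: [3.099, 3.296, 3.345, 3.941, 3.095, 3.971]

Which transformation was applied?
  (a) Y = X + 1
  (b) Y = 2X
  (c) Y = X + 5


Checking option (a) Y = X + 1:
  X = 2.099 -> Y = 3.099 ✓
  X = 2.296 -> Y = 3.296 ✓
  X = 2.345 -> Y = 3.345 ✓
All samples match this transformation.

(a) X + 1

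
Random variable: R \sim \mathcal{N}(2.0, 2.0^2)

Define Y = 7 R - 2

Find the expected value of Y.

For Y = 7R - 2:
E[Y] = 7 * E[R] - 2
E[R] = 2.0 = 2
E[Y] = 7 * 2 - 2 = 12

12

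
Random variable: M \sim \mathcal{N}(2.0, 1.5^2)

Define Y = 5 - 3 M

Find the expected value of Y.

For Y = -3M + 5:
E[Y] = -3 * E[M] + 5
E[M] = 2.0 = 2
E[Y] = -3 * 2 + 5 = -1

-1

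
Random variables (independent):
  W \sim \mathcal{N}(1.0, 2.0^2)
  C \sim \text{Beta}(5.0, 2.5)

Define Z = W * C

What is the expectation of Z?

For independent RVs: E[XY] = E[X]*E[Y]
E[W] = 1
E[C] = 0.66666667
E[Z] = 1 * 0.66666667 = 0.66666667

0.66666667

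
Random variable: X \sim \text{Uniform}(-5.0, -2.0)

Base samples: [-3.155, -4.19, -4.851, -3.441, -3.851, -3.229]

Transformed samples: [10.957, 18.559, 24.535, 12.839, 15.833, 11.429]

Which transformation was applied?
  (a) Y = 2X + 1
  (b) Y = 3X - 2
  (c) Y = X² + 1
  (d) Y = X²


Checking option (c) Y = X² + 1:
  X = -3.155 -> Y = 10.957 ✓
  X = -4.19 -> Y = 18.559 ✓
  X = -4.851 -> Y = 24.535 ✓
All samples match this transformation.

(c) X² + 1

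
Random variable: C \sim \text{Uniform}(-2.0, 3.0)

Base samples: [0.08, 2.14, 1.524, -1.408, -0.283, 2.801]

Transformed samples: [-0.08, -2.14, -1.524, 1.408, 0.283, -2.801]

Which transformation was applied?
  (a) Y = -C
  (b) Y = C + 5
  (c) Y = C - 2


Checking option (a) Y = -C:
  C = 0.08 -> Y = -0.08 ✓
  C = 2.14 -> Y = -2.14 ✓
  C = 1.524 -> Y = -1.524 ✓
All samples match this transformation.

(a) -C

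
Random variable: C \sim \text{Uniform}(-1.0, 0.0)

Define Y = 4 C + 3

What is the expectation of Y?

For Y = 4C + 3:
E[Y] = 4 * E[C] + 3
E[C] = (-1 + 0)/2 = -0.5
E[Y] = 4 * (-0.5) + 3 = 1

1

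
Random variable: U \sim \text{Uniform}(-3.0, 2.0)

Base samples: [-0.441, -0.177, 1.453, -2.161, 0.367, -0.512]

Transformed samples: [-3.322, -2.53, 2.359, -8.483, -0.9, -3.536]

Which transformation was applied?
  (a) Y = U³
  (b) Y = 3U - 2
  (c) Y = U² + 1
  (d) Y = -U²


Checking option (b) Y = 3U - 2:
  U = -0.441 -> Y = -3.322 ✓
  U = -0.177 -> Y = -2.53 ✓
  U = 1.453 -> Y = 2.359 ✓
All samples match this transformation.

(b) 3U - 2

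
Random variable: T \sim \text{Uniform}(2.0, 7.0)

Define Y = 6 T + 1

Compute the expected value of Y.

For Y = 6T + 1:
E[Y] = 6 * E[T] + 1
E[T] = (2 + 7)/2 = 4.5
E[Y] = 6 * 4.5 + 1 = 28

28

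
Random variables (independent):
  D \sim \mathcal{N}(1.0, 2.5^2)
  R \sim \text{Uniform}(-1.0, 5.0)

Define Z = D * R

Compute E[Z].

For independent RVs: E[XY] = E[X]*E[Y]
E[D] = 1
E[R] = 2
E[Z] = 1 * 2 = 2

2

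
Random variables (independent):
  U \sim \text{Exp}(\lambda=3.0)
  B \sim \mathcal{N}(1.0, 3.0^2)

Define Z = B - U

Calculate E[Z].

E[Z] = -1*E[U] + 1*E[B]
E[U] = 0.33333333
E[B] = 1
E[Z] = -1*0.33333333 + 1*1 = 0.66666667

0.66666667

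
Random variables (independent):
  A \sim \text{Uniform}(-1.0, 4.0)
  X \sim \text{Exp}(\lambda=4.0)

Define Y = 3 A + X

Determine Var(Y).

For independent RVs: Var(aX + bY) = a²Var(X) + b²Var(Y)
Var(A) = 2.0833333
Var(X) = 0.0625
Var(Y) = 3²*2.0833333 + 1²*0.0625
= 9*2.0833333 + 1*0.0625 = 18.8125

18.8125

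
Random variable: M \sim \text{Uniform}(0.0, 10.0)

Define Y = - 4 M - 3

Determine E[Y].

For Y = -4M - 3:
E[Y] = -4 * E[M] - 3
E[M] = (0 + 10)/2 = 5
E[Y] = -4 * 5 - 3 = -23

-23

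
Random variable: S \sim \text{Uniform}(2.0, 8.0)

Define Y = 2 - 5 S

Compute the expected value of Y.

For Y = -5S + 2:
E[Y] = -5 * E[S] + 2
E[S] = (2 + 8)/2 = 5
E[Y] = -5 * 5 + 2 = -23

-23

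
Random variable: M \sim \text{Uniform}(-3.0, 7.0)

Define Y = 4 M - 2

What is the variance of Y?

For Y = aM + b: Var(Y) = a² * Var(M)
Var(M) = (7 + 3)^2/12 = 8.3333333
Var(Y) = 4² * 8.3333333 = 16 * 8.3333333 = 133.33333

133.33333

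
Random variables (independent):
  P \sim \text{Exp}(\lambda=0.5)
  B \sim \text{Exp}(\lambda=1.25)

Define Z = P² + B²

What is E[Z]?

E[Z] = E[P²] + E[B²]
E[P²] = Var(P) + E[P]² = 4 + 4 = 8
E[B²] = Var(B) + E[B]² = 0.64 + 0.64 = 1.28
E[Z] = 8 + 1.28 = 9.28

9.28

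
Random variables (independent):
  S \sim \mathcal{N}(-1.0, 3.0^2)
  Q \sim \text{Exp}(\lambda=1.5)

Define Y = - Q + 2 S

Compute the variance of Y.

For independent RVs: Var(aX + bY) = a²Var(X) + b²Var(Y)
Var(S) = 9
Var(Q) = 0.44444444
Var(Y) = 2²*9 + (-1)²*0.44444444
= 4*9 + 1*0.44444444 = 36.444444

36.444444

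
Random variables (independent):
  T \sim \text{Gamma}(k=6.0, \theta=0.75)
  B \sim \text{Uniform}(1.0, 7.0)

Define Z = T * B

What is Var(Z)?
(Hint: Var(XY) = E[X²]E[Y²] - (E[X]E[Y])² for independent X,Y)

Var(XY) = E[X²]E[Y²] - (E[X]E[Y])²
E[T] = 4.5, Var(T) = 3.375
E[B] = 4, Var(B) = 3
E[T²] = 3.375 + 4.5² = 23.625
E[B²] = 3 + 4² = 19
Var(Z) = 23.625*19 - (4.5*4)²
= 448.875 - 324 = 124.875

124.875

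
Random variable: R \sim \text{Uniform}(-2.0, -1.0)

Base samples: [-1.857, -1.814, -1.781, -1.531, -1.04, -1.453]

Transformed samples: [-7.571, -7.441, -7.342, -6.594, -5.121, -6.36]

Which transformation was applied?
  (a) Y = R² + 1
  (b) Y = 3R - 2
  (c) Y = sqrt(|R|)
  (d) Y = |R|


Checking option (b) Y = 3R - 2:
  R = -1.857 -> Y = -7.571 ✓
  R = -1.814 -> Y = -7.441 ✓
  R = -1.781 -> Y = -7.342 ✓
All samples match this transformation.

(b) 3R - 2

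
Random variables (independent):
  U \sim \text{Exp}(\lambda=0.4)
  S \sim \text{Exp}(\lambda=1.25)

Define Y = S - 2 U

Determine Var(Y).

For independent RVs: Var(aX + bY) = a²Var(X) + b²Var(Y)
Var(U) = 6.25
Var(S) = 0.64
Var(Y) = (-2)²*6.25 + 1²*0.64
= 4*6.25 + 1*0.64 = 25.64

25.64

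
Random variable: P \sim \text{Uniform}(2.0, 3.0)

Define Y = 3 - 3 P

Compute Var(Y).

For Y = aP + b: Var(Y) = a² * Var(P)
Var(P) = (3 - 2)^2/12 = 0.083333333
Var(Y) = (-3)² * 0.083333333 = 9 * 0.083333333 = 0.75

0.75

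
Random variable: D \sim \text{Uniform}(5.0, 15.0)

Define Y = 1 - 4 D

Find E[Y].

For Y = -4D + 1:
E[Y] = -4 * E[D] + 1
E[D] = (5 + 15)/2 = 10
E[Y] = -4 * 10 + 1 = -39

-39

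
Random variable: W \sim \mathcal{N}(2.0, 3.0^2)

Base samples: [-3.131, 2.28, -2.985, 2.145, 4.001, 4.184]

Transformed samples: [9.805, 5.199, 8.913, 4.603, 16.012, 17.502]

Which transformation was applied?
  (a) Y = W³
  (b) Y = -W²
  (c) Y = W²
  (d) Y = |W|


Checking option (c) Y = W²:
  W = -3.131 -> Y = 9.805 ✓
  W = 2.28 -> Y = 5.199 ✓
  W = -2.985 -> Y = 8.913 ✓
All samples match this transformation.

(c) W²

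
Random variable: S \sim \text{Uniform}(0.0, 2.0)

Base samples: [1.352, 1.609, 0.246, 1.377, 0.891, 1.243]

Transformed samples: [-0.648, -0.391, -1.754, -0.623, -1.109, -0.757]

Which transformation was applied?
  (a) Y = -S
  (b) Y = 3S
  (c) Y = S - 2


Checking option (c) Y = S - 2:
  S = 1.352 -> Y = -0.648 ✓
  S = 1.609 -> Y = -0.391 ✓
  S = 0.246 -> Y = -1.754 ✓
All samples match this transformation.

(c) S - 2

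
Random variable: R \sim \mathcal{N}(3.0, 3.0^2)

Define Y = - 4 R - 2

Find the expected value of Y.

For Y = -4R - 2:
E[Y] = -4 * E[R] - 2
E[R] = 3.0 = 3
E[Y] = -4 * 3 - 2 = -14

-14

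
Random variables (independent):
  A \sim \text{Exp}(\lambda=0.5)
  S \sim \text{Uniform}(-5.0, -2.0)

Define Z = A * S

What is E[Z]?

For independent RVs: E[XY] = E[X]*E[Y]
E[A] = 2
E[S] = -3.5
E[Z] = 2 * (-3.5) = -7

-7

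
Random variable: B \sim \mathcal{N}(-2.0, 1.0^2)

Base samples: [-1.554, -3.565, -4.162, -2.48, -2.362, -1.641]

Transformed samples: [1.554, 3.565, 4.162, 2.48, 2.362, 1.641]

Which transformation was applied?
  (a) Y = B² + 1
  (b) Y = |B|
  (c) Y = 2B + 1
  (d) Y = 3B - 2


Checking option (b) Y = |B|:
  B = -1.554 -> Y = 1.554 ✓
  B = -3.565 -> Y = 3.565 ✓
  B = -4.162 -> Y = 4.162 ✓
All samples match this transformation.

(b) |B|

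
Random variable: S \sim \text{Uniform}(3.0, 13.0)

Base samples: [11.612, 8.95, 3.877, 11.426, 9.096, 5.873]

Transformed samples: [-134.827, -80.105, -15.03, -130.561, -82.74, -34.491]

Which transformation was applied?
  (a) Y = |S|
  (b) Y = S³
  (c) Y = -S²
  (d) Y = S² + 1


Checking option (c) Y = -S²:
  S = 11.612 -> Y = -134.827 ✓
  S = 8.95 -> Y = -80.105 ✓
  S = 3.877 -> Y = -15.03 ✓
All samples match this transformation.

(c) -S²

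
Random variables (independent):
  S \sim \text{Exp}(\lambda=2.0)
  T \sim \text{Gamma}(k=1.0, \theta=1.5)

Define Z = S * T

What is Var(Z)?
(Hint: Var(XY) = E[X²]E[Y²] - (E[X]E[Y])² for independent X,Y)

Var(XY) = E[X²]E[Y²] - (E[X]E[Y])²
E[S] = 0.5, Var(S) = 0.25
E[T] = 1.5, Var(T) = 2.25
E[S²] = 0.25 + 0.5² = 0.5
E[T²] = 2.25 + 1.5² = 4.5
Var(Z) = 0.5*4.5 - (0.5*1.5)²
= 2.25 - 0.5625 = 1.6875

1.6875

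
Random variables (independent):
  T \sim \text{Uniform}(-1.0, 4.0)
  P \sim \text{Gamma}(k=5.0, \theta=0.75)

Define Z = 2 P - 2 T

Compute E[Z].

E[Z] = -2*E[T] + 2*E[P]
E[T] = 1.5
E[P] = 3.75
E[Z] = -2*1.5 + 2*3.75 = 4.5

4.5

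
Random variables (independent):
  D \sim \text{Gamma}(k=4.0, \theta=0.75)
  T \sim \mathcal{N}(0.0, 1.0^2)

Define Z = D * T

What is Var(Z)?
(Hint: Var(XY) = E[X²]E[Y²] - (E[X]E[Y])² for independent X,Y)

Var(XY) = E[X²]E[Y²] - (E[X]E[Y])²
E[D] = 3, Var(D) = 2.25
E[T] = 0, Var(T) = 1
E[D²] = 2.25 + 3² = 11.25
E[T²] = 1 + 0² = 1
Var(Z) = 11.25*1 - (3*0)²
= 11.25 - 0 = 11.25

11.25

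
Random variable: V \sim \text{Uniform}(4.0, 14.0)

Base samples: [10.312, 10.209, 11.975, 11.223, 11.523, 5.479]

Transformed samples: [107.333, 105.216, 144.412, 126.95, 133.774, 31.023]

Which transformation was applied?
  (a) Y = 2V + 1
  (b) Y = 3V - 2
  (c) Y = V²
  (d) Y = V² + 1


Checking option (d) Y = V² + 1:
  V = 10.312 -> Y = 107.333 ✓
  V = 10.209 -> Y = 105.216 ✓
  V = 11.975 -> Y = 144.412 ✓
All samples match this transformation.

(d) V² + 1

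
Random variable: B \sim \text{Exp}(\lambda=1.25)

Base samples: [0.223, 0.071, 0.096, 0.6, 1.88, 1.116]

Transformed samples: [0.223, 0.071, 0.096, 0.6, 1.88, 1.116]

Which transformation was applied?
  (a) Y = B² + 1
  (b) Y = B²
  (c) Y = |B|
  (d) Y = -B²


Checking option (c) Y = |B|:
  B = 0.223 -> Y = 0.223 ✓
  B = 0.071 -> Y = 0.071 ✓
  B = 0.096 -> Y = 0.096 ✓
All samples match this transformation.

(c) |B|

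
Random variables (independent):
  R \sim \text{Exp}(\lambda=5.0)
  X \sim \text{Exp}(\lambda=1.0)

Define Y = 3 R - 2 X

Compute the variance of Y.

For independent RVs: Var(aX + bY) = a²Var(X) + b²Var(Y)
Var(R) = 0.04
Var(X) = 1
Var(Y) = 3²*0.04 + (-2)²*1
= 9*0.04 + 4*1 = 4.36

4.36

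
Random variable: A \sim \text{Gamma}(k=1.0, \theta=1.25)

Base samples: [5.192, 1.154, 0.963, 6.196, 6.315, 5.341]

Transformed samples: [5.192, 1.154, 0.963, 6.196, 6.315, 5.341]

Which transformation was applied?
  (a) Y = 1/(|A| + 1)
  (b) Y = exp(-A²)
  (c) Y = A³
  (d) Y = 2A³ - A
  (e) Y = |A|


Checking option (e) Y = |A|:
  A = 5.192 -> Y = 5.192 ✓
  A = 1.154 -> Y = 1.154 ✓
  A = 0.963 -> Y = 0.963 ✓
All samples match this transformation.

(e) |A|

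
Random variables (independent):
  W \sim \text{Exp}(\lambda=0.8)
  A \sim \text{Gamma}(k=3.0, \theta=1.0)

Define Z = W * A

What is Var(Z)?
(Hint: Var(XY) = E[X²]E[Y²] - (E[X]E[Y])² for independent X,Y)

Var(XY) = E[X²]E[Y²] - (E[X]E[Y])²
E[W] = 1.25, Var(W) = 1.5625
E[A] = 3, Var(A) = 3
E[W²] = 1.5625 + 1.25² = 3.125
E[A²] = 3 + 3² = 12
Var(Z) = 3.125*12 - (1.25*3)²
= 37.5 - 14.0625 = 23.4375

23.4375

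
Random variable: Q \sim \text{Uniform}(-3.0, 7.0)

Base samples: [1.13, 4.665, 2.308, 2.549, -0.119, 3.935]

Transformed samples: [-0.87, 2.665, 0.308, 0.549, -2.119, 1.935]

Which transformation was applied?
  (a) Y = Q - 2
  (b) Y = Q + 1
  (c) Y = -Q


Checking option (a) Y = Q - 2:
  Q = 1.13 -> Y = -0.87 ✓
  Q = 4.665 -> Y = 2.665 ✓
  Q = 2.308 -> Y = 0.308 ✓
All samples match this transformation.

(a) Q - 2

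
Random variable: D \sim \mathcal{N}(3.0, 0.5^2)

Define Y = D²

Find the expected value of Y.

E[D²] = Var(D) + (E[D])² = 0.25 + 9 = 9.25

9.25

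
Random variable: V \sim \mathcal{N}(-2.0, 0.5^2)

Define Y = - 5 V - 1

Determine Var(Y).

For Y = aV + b: Var(Y) = a² * Var(V)
Var(V) = 0.5^2 = 0.25
Var(Y) = (-5)² * 0.25 = 25 * 0.25 = 6.25

6.25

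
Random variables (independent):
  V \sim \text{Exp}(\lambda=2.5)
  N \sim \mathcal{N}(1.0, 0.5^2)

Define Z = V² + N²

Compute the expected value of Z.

E[Z] = E[V²] + E[N²]
E[V²] = Var(V) + E[V]² = 0.16 + 0.16 = 0.32
E[N²] = Var(N) + E[N]² = 0.25 + 1 = 1.25
E[Z] = 0.32 + 1.25 = 1.57

1.57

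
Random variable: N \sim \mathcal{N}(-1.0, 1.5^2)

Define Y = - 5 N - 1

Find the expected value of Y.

For Y = -5N - 1:
E[Y] = -5 * E[N] - 1
E[N] = -1.0 = -1
E[Y] = -5 * (-1) - 1 = 4

4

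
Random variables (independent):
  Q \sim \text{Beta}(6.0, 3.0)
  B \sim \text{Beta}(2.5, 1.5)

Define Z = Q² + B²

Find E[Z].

E[Z] = E[Q²] + E[B²]
E[Q²] = Var(Q) + E[Q]² = 0.022222222 + 0.44444444 = 0.46666667
E[B²] = Var(B) + E[B]² = 0.046875 + 0.390625 = 0.4375
E[Z] = 0.46666667 + 0.4375 = 0.90416667

0.90416667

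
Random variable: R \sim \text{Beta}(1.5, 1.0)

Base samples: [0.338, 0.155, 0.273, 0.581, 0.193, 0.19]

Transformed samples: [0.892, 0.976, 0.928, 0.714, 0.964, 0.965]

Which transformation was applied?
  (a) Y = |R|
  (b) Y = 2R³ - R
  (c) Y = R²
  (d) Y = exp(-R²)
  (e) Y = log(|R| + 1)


Checking option (d) Y = exp(-R²):
  R = 0.338 -> Y = 0.892 ✓
  R = 0.155 -> Y = 0.976 ✓
  R = 0.273 -> Y = 0.928 ✓
All samples match this transformation.

(d) exp(-R²)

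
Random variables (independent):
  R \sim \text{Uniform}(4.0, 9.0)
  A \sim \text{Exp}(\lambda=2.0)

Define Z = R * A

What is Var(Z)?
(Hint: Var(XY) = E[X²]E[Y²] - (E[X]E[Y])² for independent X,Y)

Var(XY) = E[X²]E[Y²] - (E[X]E[Y])²
E[R] = 6.5, Var(R) = 2.0833333
E[A] = 0.5, Var(A) = 0.25
E[R²] = 2.0833333 + 6.5² = 44.333333
E[A²] = 0.25 + 0.5² = 0.5
Var(Z) = 44.333333*0.5 - (6.5*0.5)²
= 22.166667 - 10.5625 = 11.604167

11.604167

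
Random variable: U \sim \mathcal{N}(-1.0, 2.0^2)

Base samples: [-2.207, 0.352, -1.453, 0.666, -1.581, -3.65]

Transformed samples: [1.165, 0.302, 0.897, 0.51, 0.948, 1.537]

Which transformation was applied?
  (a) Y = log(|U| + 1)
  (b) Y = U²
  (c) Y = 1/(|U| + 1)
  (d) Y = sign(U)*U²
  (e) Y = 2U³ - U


Checking option (a) Y = log(|U| + 1):
  U = -2.207 -> Y = 1.165 ✓
  U = 0.352 -> Y = 0.302 ✓
  U = -1.453 -> Y = 0.897 ✓
All samples match this transformation.

(a) log(|U| + 1)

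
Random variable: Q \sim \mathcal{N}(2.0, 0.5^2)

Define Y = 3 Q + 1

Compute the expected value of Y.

For Y = 3Q + 1:
E[Y] = 3 * E[Q] + 1
E[Q] = 2.0 = 2
E[Y] = 3 * 2 + 1 = 7

7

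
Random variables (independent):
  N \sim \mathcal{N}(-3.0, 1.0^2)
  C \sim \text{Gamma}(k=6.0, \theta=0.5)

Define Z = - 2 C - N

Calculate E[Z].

E[Z] = -1*E[N] - 2*E[C]
E[N] = -3
E[C] = 3
E[Z] = -1*(-3) - 2*3 = -3

-3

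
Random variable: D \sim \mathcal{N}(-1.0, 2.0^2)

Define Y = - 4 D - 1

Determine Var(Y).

For Y = aD + b: Var(Y) = a² * Var(D)
Var(D) = 2.0^2 = 4
Var(Y) = (-4)² * 4 = 16 * 4 = 64

64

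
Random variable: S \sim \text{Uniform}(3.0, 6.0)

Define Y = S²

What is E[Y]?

E[S²] = Var(S) + (E[S])² = 0.75 + 20.25 = 21

21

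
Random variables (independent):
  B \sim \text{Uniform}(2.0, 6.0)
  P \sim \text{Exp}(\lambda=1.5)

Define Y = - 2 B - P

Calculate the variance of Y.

For independent RVs: Var(aX + bY) = a²Var(X) + b²Var(Y)
Var(B) = 1.3333333
Var(P) = 0.44444444
Var(Y) = (-2)²*1.3333333 + (-1)²*0.44444444
= 4*1.3333333 + 1*0.44444444 = 5.7777778

5.7777778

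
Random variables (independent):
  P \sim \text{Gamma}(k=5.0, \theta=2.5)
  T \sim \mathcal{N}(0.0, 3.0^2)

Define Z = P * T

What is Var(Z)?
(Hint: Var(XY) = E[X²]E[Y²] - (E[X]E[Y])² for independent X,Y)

Var(XY) = E[X²]E[Y²] - (E[X]E[Y])²
E[P] = 12.5, Var(P) = 31.25
E[T] = 0, Var(T) = 9
E[P²] = 31.25 + 12.5² = 187.5
E[T²] = 9 + 0² = 9
Var(Z) = 187.5*9 - (12.5*0)²
= 1687.5 - 0 = 1687.5

1687.5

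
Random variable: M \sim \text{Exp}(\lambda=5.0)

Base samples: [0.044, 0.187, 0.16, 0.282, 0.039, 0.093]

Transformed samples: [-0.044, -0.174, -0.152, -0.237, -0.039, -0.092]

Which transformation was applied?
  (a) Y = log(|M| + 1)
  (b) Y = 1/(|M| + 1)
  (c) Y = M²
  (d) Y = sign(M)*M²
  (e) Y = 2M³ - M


Checking option (e) Y = 2M³ - M:
  M = 0.044 -> Y = -0.044 ✓
  M = 0.187 -> Y = -0.174 ✓
  M = 0.16 -> Y = -0.152 ✓
All samples match this transformation.

(e) 2M³ - M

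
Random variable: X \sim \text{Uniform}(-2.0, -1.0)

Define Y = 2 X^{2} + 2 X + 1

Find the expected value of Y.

E[Y] = 2*E[X²] + 2*E[X] + 1
E[X] = -1.5
E[X²] = Var(X) + (E[X])² = 0.083333333 + 2.25 = 2.3333333
E[Y] = 2*2.3333333 + 2*(-1.5) + 1 = 2.6666667

2.6666667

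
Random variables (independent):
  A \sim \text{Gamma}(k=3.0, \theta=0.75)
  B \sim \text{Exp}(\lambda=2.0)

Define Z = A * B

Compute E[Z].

For independent RVs: E[XY] = E[X]*E[Y]
E[A] = 2.25
E[B] = 0.5
E[Z] = 2.25 * 0.5 = 1.125

1.125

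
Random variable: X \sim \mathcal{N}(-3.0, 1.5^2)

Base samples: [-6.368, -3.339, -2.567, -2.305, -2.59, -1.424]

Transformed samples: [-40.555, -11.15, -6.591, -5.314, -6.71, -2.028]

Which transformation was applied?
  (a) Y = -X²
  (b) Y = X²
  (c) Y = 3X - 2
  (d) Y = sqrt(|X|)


Checking option (a) Y = -X²:
  X = -6.368 -> Y = -40.555 ✓
  X = -3.339 -> Y = -11.15 ✓
  X = -2.567 -> Y = -6.591 ✓
All samples match this transformation.

(a) -X²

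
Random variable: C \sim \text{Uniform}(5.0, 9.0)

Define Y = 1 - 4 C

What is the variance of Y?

For Y = aC + b: Var(Y) = a² * Var(C)
Var(C) = (9 - 5)^2/12 = 1.3333333
Var(Y) = (-4)² * 1.3333333 = 16 * 1.3333333 = 21.333333

21.333333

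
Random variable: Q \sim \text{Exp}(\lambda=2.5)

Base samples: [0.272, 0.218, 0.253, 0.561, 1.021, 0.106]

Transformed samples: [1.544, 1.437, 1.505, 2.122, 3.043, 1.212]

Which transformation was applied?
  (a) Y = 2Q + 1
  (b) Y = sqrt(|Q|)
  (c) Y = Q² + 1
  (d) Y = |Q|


Checking option (a) Y = 2Q + 1:
  Q = 0.272 -> Y = 1.544 ✓
  Q = 0.218 -> Y = 1.437 ✓
  Q = 0.253 -> Y = 1.505 ✓
All samples match this transformation.

(a) 2Q + 1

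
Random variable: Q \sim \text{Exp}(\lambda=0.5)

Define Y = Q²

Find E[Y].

Using E[X²] = Var(X) + (E[X])²:
E[Q] = 2
Var(Q) = 1/0.5^2 = 4
E[Q²] = 4 + 2² = 4 + 4 = 8

8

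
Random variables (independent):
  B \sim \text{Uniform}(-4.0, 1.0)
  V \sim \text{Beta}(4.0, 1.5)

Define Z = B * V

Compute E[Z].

For independent RVs: E[XY] = E[X]*E[Y]
E[B] = -1.5
E[V] = 0.72727273
E[Z] = -1.5 * 0.72727273 = -1.0909091

-1.0909091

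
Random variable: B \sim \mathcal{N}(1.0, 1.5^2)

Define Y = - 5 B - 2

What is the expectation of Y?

For Y = -5B - 2:
E[Y] = -5 * E[B] - 2
E[B] = 1.0 = 1
E[Y] = -5 * 1 - 2 = -7

-7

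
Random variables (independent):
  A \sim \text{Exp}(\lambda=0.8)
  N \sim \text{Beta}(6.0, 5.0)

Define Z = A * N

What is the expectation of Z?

For independent RVs: E[XY] = E[X]*E[Y]
E[A] = 1.25
E[N] = 0.54545455
E[Z] = 1.25 * 0.54545455 = 0.68181818

0.68181818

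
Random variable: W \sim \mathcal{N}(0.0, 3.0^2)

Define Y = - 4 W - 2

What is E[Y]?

For Y = -4W - 2:
E[Y] = -4 * E[W] - 2
E[W] = 0.0 = 0
E[Y] = -4 * 0 - 2 = -2

-2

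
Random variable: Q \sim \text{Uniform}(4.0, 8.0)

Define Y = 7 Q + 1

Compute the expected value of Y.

For Y = 7Q + 1:
E[Y] = 7 * E[Q] + 1
E[Q] = (4 + 8)/2 = 6
E[Y] = 7 * 6 + 1 = 43

43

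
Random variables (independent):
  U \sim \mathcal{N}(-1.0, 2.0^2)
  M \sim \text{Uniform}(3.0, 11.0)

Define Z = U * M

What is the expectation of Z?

For independent RVs: E[XY] = E[X]*E[Y]
E[U] = -1
E[M] = 7
E[Z] = -1 * 7 = -7

-7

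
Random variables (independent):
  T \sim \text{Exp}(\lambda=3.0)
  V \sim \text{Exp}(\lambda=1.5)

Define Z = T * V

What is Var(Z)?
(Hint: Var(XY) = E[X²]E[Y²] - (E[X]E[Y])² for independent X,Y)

Var(XY) = E[X²]E[Y²] - (E[X]E[Y])²
E[T] = 0.33333333, Var(T) = 0.11111111
E[V] = 0.66666667, Var(V) = 0.44444444
E[T²] = 0.11111111 + 0.33333333² = 0.22222222
E[V²] = 0.44444444 + 0.66666667² = 0.88888889
Var(Z) = 0.22222222*0.88888889 - (0.33333333*0.66666667)²
= 0.19753086 - 0.049382716 = 0.14814815

0.14814815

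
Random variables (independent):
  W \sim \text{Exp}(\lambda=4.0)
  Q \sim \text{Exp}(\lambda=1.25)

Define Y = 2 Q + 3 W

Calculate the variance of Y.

For independent RVs: Var(aX + bY) = a²Var(X) + b²Var(Y)
Var(W) = 0.0625
Var(Q) = 0.64
Var(Y) = 3²*0.0625 + 2²*0.64
= 9*0.0625 + 4*0.64 = 3.1225

3.1225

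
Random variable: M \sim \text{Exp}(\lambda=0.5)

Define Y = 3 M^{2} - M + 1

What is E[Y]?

E[Y] = 3*E[M²] - 1*E[M] + 1
E[M] = 2
E[M²] = Var(M) + (E[M])² = 4 + 4 = 8
E[Y] = 3*8 - 1*2 + 1 = 23

23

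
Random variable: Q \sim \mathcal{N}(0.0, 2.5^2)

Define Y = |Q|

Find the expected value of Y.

For X ~ N(0, 2.5²), E[|X|] = sigma * sqrt(2/pi)
= 2.5 * sqrt(2/pi) = 1.9947114

1.9947114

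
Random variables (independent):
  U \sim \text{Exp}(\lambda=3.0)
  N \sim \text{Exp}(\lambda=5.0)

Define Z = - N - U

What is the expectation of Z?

E[Z] = -1*E[U] - 1*E[N]
E[U] = 0.33333333
E[N] = 0.2
E[Z] = -1*0.33333333 - 1*0.2 = -0.53333333

-0.53333333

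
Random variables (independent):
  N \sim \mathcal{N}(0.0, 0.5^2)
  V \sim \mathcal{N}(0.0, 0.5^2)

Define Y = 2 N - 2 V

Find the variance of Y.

For independent RVs: Var(aX + bY) = a²Var(X) + b²Var(Y)
Var(N) = 0.25
Var(V) = 0.25
Var(Y) = 2²*0.25 + (-2)²*0.25
= 4*0.25 + 4*0.25 = 2

2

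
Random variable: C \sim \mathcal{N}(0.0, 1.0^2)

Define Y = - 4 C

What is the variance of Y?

For Y = aC + b: Var(Y) = a² * Var(C)
Var(C) = 1.0^2 = 1
Var(Y) = (-4)² * 1 = 16 * 1 = 16

16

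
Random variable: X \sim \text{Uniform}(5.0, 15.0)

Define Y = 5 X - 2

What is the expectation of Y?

For Y = 5X - 2:
E[Y] = 5 * E[X] - 2
E[X] = (5 + 15)/2 = 10
E[Y] = 5 * 10 - 2 = 48

48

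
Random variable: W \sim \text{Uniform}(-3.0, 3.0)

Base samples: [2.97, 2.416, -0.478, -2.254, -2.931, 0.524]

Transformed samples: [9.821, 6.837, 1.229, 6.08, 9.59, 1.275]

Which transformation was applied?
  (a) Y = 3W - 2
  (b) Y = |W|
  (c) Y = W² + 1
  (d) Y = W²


Checking option (c) Y = W² + 1:
  W = 2.97 -> Y = 9.821 ✓
  W = 2.416 -> Y = 6.837 ✓
  W = -0.478 -> Y = 1.229 ✓
All samples match this transformation.

(c) W² + 1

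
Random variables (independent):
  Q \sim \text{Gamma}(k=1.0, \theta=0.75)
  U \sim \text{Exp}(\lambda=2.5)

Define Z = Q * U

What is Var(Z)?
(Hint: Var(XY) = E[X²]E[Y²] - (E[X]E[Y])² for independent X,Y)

Var(XY) = E[X²]E[Y²] - (E[X]E[Y])²
E[Q] = 0.75, Var(Q) = 0.5625
E[U] = 0.4, Var(U) = 0.16
E[Q²] = 0.5625 + 0.75² = 1.125
E[U²] = 0.16 + 0.4² = 0.32
Var(Z) = 1.125*0.32 - (0.75*0.4)²
= 0.36 - 0.09 = 0.27

0.27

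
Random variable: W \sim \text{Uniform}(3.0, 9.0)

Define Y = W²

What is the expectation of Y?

E[W²] = Var(W) + (E[W])² = 3 + 36 = 39

39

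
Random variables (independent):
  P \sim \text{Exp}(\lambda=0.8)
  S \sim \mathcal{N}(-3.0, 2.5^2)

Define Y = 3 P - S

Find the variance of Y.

For independent RVs: Var(aX + bY) = a²Var(X) + b²Var(Y)
Var(P) = 1.5625
Var(S) = 6.25
Var(Y) = 3²*1.5625 + (-1)²*6.25
= 9*1.5625 + 1*6.25 = 20.3125

20.3125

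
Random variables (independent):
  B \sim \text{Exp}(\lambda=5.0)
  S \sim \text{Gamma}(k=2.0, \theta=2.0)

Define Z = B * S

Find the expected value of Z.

For independent RVs: E[XY] = E[X]*E[Y]
E[B] = 0.2
E[S] = 4
E[Z] = 0.2 * 4 = 0.8

0.8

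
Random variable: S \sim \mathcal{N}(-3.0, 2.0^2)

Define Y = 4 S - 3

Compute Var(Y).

For Y = aS + b: Var(Y) = a² * Var(S)
Var(S) = 2.0^2 = 4
Var(Y) = 4² * 4 = 16 * 4 = 64

64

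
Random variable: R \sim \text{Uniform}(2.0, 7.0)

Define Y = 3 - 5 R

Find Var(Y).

For Y = aR + b: Var(Y) = a² * Var(R)
Var(R) = (7 - 2)^2/12 = 2.0833333
Var(Y) = (-5)² * 2.0833333 = 25 * 2.0833333 = 52.083333

52.083333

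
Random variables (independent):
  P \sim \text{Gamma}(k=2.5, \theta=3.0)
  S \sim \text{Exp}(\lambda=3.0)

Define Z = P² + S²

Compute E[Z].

E[Z] = E[P²] + E[S²]
E[P²] = Var(P) + E[P]² = 22.5 + 56.25 = 78.75
E[S²] = Var(S) + E[S]² = 0.11111111 + 0.11111111 = 0.22222222
E[Z] = 78.75 + 0.22222222 = 78.972222

78.972222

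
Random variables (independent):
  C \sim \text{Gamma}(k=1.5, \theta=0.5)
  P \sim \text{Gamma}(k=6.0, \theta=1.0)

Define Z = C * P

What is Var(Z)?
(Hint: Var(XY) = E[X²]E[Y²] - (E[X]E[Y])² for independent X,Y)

Var(XY) = E[X²]E[Y²] - (E[X]E[Y])²
E[C] = 0.75, Var(C) = 0.375
E[P] = 6, Var(P) = 6
E[C²] = 0.375 + 0.75² = 0.9375
E[P²] = 6 + 6² = 42
Var(Z) = 0.9375*42 - (0.75*6)²
= 39.375 - 20.25 = 19.125

19.125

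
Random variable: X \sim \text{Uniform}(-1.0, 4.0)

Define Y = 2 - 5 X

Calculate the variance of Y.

For Y = aX + b: Var(Y) = a² * Var(X)
Var(X) = (4 + 1)^2/12 = 2.0833333
Var(Y) = (-5)² * 2.0833333 = 25 * 2.0833333 = 52.083333

52.083333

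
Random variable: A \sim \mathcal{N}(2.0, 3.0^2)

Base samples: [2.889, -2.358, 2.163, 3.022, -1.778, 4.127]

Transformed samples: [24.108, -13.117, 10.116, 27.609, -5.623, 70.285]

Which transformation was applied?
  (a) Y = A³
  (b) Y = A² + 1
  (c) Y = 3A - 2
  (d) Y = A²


Checking option (a) Y = A³:
  A = 2.889 -> Y = 24.108 ✓
  A = -2.358 -> Y = -13.117 ✓
  A = 2.163 -> Y = 10.116 ✓
All samples match this transformation.

(a) A³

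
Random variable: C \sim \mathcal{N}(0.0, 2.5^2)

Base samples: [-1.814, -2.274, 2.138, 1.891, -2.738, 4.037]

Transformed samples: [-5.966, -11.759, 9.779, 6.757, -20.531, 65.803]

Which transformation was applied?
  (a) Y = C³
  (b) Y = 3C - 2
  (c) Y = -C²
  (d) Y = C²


Checking option (a) Y = C³:
  C = -1.814 -> Y = -5.966 ✓
  C = -2.274 -> Y = -11.759 ✓
  C = 2.138 -> Y = 9.779 ✓
All samples match this transformation.

(a) C³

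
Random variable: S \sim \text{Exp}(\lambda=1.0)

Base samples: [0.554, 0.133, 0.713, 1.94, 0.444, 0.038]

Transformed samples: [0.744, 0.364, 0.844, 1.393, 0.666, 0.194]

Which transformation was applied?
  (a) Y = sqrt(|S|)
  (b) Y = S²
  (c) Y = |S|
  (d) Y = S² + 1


Checking option (a) Y = sqrt(|S|):
  S = 0.554 -> Y = 0.744 ✓
  S = 0.133 -> Y = 0.364 ✓
  S = 0.713 -> Y = 0.844 ✓
All samples match this transformation.

(a) sqrt(|S|)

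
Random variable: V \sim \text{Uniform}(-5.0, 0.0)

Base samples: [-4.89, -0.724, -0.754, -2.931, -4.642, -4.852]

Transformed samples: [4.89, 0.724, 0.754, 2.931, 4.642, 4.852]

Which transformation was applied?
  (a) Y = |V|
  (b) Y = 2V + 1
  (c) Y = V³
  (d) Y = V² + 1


Checking option (a) Y = |V|:
  V = -4.89 -> Y = 4.89 ✓
  V = -0.724 -> Y = 0.724 ✓
  V = -0.754 -> Y = 0.754 ✓
All samples match this transformation.

(a) |V|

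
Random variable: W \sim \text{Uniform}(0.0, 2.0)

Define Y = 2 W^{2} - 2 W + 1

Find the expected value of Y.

E[Y] = 2*E[W²] - 2*E[W] + 1
E[W] = 1
E[W²] = Var(W) + (E[W])² = 0.33333333 + 1 = 1.3333333
E[Y] = 2*1.3333333 - 2*1 + 1 = 1.6666667

1.6666667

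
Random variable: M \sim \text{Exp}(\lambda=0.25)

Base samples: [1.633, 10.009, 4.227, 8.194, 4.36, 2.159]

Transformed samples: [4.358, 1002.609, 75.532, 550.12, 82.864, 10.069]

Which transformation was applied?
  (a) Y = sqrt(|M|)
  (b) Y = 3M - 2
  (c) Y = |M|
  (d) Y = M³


Checking option (d) Y = M³:
  M = 1.633 -> Y = 4.358 ✓
  M = 10.009 -> Y = 1002.609 ✓
  M = 4.227 -> Y = 75.532 ✓
All samples match this transformation.

(d) M³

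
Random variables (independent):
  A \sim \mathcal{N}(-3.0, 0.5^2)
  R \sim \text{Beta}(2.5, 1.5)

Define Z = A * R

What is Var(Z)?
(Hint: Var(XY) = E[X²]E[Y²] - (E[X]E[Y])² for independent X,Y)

Var(XY) = E[X²]E[Y²] - (E[X]E[Y])²
E[A] = -3, Var(A) = 0.25
E[R] = 0.625, Var(R) = 0.046875
E[A²] = 0.25 + (-3)² = 9.25
E[R²] = 0.046875 + 0.625² = 0.4375
Var(Z) = 9.25*0.4375 - (-3*0.625)²
= 4.046875 - 3.515625 = 0.53125

0.53125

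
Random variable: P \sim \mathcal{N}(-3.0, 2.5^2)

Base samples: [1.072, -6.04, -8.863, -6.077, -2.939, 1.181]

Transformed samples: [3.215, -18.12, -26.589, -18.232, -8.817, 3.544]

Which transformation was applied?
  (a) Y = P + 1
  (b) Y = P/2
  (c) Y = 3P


Checking option (c) Y = 3P:
  P = 1.072 -> Y = 3.215 ✓
  P = -6.04 -> Y = -18.12 ✓
  P = -8.863 -> Y = -26.589 ✓
All samples match this transformation.

(c) 3P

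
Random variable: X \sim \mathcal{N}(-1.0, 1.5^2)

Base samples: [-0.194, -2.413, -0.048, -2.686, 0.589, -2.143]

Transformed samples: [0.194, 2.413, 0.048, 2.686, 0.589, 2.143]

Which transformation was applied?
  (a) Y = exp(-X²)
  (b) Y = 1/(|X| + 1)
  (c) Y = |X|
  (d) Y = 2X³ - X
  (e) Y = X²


Checking option (c) Y = |X|:
  X = -0.194 -> Y = 0.194 ✓
  X = -2.413 -> Y = 2.413 ✓
  X = -0.048 -> Y = 0.048 ✓
All samples match this transformation.

(c) |X|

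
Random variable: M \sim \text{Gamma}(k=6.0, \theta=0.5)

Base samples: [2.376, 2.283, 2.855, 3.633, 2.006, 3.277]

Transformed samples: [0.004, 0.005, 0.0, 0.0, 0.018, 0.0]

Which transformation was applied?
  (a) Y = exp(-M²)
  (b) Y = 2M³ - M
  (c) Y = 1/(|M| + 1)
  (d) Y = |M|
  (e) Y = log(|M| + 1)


Checking option (a) Y = exp(-M²):
  M = 2.376 -> Y = 0.004 ✓
  M = 2.283 -> Y = 0.005 ✓
  M = 2.855 -> Y = 0.0 ✓
All samples match this transformation.

(a) exp(-M²)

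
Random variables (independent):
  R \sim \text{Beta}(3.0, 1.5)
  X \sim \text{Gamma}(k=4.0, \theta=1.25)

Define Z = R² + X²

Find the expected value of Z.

E[Z] = E[R²] + E[X²]
E[R²] = Var(R) + E[R]² = 0.04040404 + 0.44444444 = 0.48484848
E[X²] = Var(X) + E[X]² = 6.25 + 25 = 31.25
E[Z] = 0.48484848 + 31.25 = 31.734848

31.734848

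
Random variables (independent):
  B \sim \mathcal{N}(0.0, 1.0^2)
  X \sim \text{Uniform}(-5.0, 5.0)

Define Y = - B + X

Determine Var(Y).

For independent RVs: Var(aX + bY) = a²Var(X) + b²Var(Y)
Var(B) = 1
Var(X) = 8.3333333
Var(Y) = (-1)²*1 + 1²*8.3333333
= 1*1 + 1*8.3333333 = 9.3333333

9.3333333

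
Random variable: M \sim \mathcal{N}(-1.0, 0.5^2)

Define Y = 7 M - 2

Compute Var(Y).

For Y = aM + b: Var(Y) = a² * Var(M)
Var(M) = 0.5^2 = 0.25
Var(Y) = 7² * 0.25 = 49 * 0.25 = 12.25

12.25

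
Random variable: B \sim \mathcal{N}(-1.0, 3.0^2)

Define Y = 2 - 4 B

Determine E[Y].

For Y = -4B + 2:
E[Y] = -4 * E[B] + 2
E[B] = -1.0 = -1
E[Y] = -4 * (-1) + 2 = 6

6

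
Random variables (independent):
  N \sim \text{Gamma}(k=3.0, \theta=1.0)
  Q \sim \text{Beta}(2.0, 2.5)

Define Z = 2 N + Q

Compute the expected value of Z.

E[Z] = 2*E[N] + 1*E[Q]
E[N] = 3
E[Q] = 0.44444444
E[Z] = 2*3 + 1*0.44444444 = 6.4444444

6.4444444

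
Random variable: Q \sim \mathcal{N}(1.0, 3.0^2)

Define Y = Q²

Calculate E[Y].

Using E[X²] = Var(X) + (E[X])²:
E[Q] = 1
Var(Q) = 3.0^2 = 9
E[Q²] = 9 + 1² = 9 + 1 = 10

10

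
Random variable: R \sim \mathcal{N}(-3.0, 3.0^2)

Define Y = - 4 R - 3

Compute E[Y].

For Y = -4R - 3:
E[Y] = -4 * E[R] - 3
E[R] = -3.0 = -3
E[Y] = -4 * (-3) - 3 = 9

9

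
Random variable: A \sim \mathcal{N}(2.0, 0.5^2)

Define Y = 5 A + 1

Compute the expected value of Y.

For Y = 5A + 1:
E[Y] = 5 * E[A] + 1
E[A] = 2.0 = 2
E[Y] = 5 * 2 + 1 = 11

11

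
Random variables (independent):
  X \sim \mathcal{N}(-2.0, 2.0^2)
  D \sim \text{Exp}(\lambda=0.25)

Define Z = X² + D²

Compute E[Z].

E[Z] = E[X²] + E[D²]
E[X²] = Var(X) + E[X]² = 4 + 4 = 8
E[D²] = Var(D) + E[D]² = 16 + 16 = 32
E[Z] = 8 + 32 = 40

40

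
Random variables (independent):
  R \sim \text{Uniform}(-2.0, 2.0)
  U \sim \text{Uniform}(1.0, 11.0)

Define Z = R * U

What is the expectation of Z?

For independent RVs: E[XY] = E[X]*E[Y]
E[R] = 0
E[U] = 6
E[Z] = 0 * 6 = 0

0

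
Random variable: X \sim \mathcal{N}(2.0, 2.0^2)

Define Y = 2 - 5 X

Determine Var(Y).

For Y = aX + b: Var(Y) = a² * Var(X)
Var(X) = 2.0^2 = 4
Var(Y) = (-5)² * 4 = 25 * 4 = 100

100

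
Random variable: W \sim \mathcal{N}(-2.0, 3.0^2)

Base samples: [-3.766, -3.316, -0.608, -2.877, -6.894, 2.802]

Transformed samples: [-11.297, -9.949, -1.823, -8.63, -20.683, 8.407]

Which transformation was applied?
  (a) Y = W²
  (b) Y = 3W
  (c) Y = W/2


Checking option (b) Y = 3W:
  W = -3.766 -> Y = -11.297 ✓
  W = -3.316 -> Y = -9.949 ✓
  W = -0.608 -> Y = -1.823 ✓
All samples match this transformation.

(b) 3W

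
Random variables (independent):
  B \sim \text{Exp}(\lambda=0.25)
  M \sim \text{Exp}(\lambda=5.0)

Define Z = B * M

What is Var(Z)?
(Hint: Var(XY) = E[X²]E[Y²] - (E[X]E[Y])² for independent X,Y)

Var(XY) = E[X²]E[Y²] - (E[X]E[Y])²
E[B] = 4, Var(B) = 16
E[M] = 0.2, Var(M) = 0.04
E[B²] = 16 + 4² = 32
E[M²] = 0.04 + 0.2² = 0.08
Var(Z) = 32*0.08 - (4*0.2)²
= 2.56 - 0.64 = 1.92

1.92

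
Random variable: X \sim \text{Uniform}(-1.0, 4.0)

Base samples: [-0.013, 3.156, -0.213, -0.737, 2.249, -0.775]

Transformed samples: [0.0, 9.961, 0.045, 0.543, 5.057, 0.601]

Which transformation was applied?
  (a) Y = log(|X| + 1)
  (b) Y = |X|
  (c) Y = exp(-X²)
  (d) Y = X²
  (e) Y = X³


Checking option (d) Y = X²:
  X = -0.013 -> Y = 0.0 ✓
  X = 3.156 -> Y = 9.961 ✓
  X = -0.213 -> Y = 0.045 ✓
All samples match this transformation.

(d) X²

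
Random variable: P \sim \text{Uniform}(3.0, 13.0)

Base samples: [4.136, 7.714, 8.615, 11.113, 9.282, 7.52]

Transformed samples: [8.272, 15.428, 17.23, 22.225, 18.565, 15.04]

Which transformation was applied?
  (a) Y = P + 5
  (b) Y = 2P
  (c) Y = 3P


Checking option (b) Y = 2P:
  P = 4.136 -> Y = 8.272 ✓
  P = 7.714 -> Y = 15.428 ✓
  P = 8.615 -> Y = 17.23 ✓
All samples match this transformation.

(b) 2P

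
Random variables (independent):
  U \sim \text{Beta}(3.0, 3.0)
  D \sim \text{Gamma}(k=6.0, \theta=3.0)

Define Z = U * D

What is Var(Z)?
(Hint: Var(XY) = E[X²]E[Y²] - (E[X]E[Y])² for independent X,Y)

Var(XY) = E[X²]E[Y²] - (E[X]E[Y])²
E[U] = 0.5, Var(U) = 0.035714286
E[D] = 18, Var(D) = 54
E[U²] = 0.035714286 + 0.5² = 0.28571429
E[D²] = 54 + 18² = 378
Var(Z) = 0.28571429*378 - (0.5*18)²
= 108 - 81 = 27

27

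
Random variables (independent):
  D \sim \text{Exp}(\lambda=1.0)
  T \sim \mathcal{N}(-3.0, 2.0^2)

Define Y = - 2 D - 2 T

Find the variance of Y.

For independent RVs: Var(aX + bY) = a²Var(X) + b²Var(Y)
Var(D) = 1
Var(T) = 4
Var(Y) = (-2)²*1 + (-2)²*4
= 4*1 + 4*4 = 20

20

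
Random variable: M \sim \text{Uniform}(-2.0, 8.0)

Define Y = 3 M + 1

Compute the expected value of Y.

For Y = 3M + 1:
E[Y] = 3 * E[M] + 1
E[M] = (-2 + 8)/2 = 3
E[Y] = 3 * 3 + 1 = 10

10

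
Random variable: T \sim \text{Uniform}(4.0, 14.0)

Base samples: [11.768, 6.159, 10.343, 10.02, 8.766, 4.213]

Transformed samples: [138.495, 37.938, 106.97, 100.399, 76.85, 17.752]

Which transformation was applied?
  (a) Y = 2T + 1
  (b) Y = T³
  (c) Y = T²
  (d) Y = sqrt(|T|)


Checking option (c) Y = T²:
  T = 11.768 -> Y = 138.495 ✓
  T = 6.159 -> Y = 37.938 ✓
  T = 10.343 -> Y = 106.97 ✓
All samples match this transformation.

(c) T²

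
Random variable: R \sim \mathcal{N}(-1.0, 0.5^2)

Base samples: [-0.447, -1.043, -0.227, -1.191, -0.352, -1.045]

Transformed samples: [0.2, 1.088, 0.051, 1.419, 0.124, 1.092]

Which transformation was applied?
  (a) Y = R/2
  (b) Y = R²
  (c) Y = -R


Checking option (b) Y = R²:
  R = -0.447 -> Y = 0.2 ✓
  R = -1.043 -> Y = 1.088 ✓
  R = -0.227 -> Y = 0.051 ✓
All samples match this transformation.

(b) R²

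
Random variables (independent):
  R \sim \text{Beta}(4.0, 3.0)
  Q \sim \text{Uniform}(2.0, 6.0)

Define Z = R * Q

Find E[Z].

For independent RVs: E[XY] = E[X]*E[Y]
E[R] = 0.57142857
E[Q] = 4
E[Z] = 0.57142857 * 4 = 2.2857143

2.2857143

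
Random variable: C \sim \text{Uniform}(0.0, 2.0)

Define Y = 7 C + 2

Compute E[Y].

For Y = 7C + 2:
E[Y] = 7 * E[C] + 2
E[C] = (0 + 2)/2 = 1
E[Y] = 7 * 1 + 2 = 9

9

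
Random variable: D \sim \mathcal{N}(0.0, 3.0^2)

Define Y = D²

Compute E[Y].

Using E[X²] = Var(X) + (E[X])²:
E[D] = 0
Var(D) = 3.0^2 = 9
E[D²] = 9 + 0² = 9 + 0 = 9

9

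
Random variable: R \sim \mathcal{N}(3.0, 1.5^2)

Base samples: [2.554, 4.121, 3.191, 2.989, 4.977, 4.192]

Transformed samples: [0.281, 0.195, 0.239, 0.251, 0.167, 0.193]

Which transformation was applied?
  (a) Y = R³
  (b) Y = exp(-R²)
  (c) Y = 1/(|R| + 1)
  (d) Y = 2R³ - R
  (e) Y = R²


Checking option (c) Y = 1/(|R| + 1):
  R = 2.554 -> Y = 0.281 ✓
  R = 4.121 -> Y = 0.195 ✓
  R = 3.191 -> Y = 0.239 ✓
All samples match this transformation.

(c) 1/(|R| + 1)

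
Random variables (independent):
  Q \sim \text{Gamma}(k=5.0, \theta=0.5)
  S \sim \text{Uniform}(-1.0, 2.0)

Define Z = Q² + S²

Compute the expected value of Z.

E[Z] = E[Q²] + E[S²]
E[Q²] = Var(Q) + E[Q]² = 1.25 + 6.25 = 7.5
E[S²] = Var(S) + E[S]² = 0.75 + 0.25 = 1
E[Z] = 7.5 + 1 = 8.5

8.5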